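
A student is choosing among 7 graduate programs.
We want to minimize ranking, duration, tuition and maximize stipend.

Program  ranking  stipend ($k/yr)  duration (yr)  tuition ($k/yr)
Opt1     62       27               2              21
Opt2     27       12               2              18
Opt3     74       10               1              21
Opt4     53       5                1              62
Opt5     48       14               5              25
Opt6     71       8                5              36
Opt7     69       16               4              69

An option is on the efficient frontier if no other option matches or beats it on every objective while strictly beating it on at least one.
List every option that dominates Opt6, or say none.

Opt1, Opt2, Opt5

Opt1: ranking 62≤71, stipend 27≥8, duration 2≤5, tuition 21≤36 — dominates Opt6.
Opt2: ranking 27≤71, stipend 12≥8, duration 2≤5, tuition 18≤36 — dominates Opt6.
Opt5: ranking 48≤71, stipend 14≥8, duration 5≤5, tuition 25≤36 — dominates Opt6.
Others (Opt3, Opt4, Opt7) are each worse than Opt6 on at least one objective.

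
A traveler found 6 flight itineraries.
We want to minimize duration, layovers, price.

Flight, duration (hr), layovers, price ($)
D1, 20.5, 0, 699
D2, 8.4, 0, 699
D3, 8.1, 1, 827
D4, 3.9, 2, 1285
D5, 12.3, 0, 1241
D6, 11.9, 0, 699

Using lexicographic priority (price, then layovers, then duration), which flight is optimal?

D2

First minimize price: best is 699, kept {D1, D2, D6}.
Then minimize layovers: best is 0, kept {D1, D2, D6}.
Then minimize duration: best is 8.4, kept {D2}.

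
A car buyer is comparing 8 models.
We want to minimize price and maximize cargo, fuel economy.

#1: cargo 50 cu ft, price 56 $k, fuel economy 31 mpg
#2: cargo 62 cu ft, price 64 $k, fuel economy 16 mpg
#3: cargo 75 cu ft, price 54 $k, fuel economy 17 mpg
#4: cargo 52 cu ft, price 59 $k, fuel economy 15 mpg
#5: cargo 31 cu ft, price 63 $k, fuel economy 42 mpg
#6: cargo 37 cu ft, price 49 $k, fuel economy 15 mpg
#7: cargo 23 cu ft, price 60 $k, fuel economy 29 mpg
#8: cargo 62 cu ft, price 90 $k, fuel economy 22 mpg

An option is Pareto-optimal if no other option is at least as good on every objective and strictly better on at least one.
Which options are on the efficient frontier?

#1, #3, #5, #6, #8

#1: not dominated.
#2: dominated by #3 (cargo 75≥62, price 54≤64, fuel economy 17≥16).
#3: not dominated (best cargo).
#4: dominated by #3 (cargo 75≥52, price 54≤59, fuel economy 17≥15).
#5: not dominated (best fuel economy).
#6: not dominated (best price).
#7: dominated by #1 (cargo 50≥23, price 56≤60, fuel economy 31≥29).
#8: not dominated.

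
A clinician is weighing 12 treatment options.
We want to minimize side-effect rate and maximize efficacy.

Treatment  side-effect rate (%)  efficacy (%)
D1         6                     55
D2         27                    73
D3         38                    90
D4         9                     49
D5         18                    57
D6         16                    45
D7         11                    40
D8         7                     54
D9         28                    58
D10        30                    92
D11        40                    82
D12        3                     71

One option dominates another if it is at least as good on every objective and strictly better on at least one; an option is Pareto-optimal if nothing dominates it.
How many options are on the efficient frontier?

D1: dominated by D12 (side-effect rate 3≤6, efficacy 71≥55).
D2: not dominated.
D3: dominated by D10 (side-effect rate 30≤38, efficacy 92≥90).
D4: dominated by D1 (side-effect rate 6≤9, efficacy 55≥49).
D5: dominated by D12 (side-effect rate 3≤18, efficacy 71≥57).
D6: dominated by D1 (side-effect rate 6≤16, efficacy 55≥45).
D7: dominated by D1 (side-effect rate 6≤11, efficacy 55≥40).
D8: dominated by D1 (side-effect rate 6≤7, efficacy 55≥54).
D9: dominated by D2 (side-effect rate 27≤28, efficacy 73≥58).
D10: not dominated (best efficacy).
D11: dominated by D3 (side-effect rate 38≤40, efficacy 90≥82).
D12: not dominated (best side-effect rate).
Pareto-optimal: D2, D10, D12 → 3.

3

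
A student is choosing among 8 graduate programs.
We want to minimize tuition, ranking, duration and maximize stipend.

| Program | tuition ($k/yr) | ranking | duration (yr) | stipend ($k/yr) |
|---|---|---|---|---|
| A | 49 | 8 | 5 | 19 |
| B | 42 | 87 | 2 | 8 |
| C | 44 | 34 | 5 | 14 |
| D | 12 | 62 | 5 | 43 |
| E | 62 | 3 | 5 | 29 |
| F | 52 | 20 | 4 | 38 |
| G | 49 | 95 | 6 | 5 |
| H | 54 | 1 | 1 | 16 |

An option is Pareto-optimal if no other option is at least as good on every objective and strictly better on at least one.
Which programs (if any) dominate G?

A: tuition 49≤49, ranking 8≤95, duration 5≤6, stipend 19≥5 — dominates G.
B: tuition 42≤49, ranking 87≤95, duration 2≤6, stipend 8≥5 — dominates G.
C: tuition 44≤49, ranking 34≤95, duration 5≤6, stipend 14≥5 — dominates G.
D: tuition 12≤49, ranking 62≤95, duration 5≤6, stipend 43≥5 — dominates G.
Others (E, F, H) are each worse than G on at least one objective.

A, B, C, D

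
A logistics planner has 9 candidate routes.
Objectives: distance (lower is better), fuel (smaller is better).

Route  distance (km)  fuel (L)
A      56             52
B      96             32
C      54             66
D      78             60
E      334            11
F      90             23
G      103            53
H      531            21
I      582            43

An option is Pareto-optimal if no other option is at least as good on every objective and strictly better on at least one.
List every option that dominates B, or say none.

F

F: distance 90≤96, fuel 23≤32 — dominates B.
Others (A, C, D, E, G, H, I) are each worse than B on at least one objective.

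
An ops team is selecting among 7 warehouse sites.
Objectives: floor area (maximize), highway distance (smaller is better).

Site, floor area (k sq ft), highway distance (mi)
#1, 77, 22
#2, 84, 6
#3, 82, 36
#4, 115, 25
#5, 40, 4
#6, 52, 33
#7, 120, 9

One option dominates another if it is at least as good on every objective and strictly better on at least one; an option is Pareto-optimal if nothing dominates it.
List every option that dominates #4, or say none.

#7: floor area 120≥115, highway distance 9≤25 — dominates #4.
Others (#1, #2, #3, #5, #6) are each worse than #4 on at least one objective.

#7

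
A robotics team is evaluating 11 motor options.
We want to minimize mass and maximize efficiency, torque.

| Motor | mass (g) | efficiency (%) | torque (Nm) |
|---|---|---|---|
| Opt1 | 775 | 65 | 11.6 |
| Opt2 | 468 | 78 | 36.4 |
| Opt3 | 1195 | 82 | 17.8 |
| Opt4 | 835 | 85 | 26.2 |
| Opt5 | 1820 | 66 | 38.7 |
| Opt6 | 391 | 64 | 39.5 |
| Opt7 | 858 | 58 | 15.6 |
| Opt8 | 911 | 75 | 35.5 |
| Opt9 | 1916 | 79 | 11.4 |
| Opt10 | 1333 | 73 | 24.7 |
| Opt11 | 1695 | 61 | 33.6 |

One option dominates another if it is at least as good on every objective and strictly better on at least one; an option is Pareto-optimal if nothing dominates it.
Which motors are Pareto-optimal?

Opt2, Opt4, Opt5, Opt6

Opt1: dominated by Opt2 (mass 468≤775, efficiency 78≥65, torque 36.4≥11.6).
Opt2: not dominated.
Opt3: dominated by Opt4 (mass 835≤1195, efficiency 85≥82, torque 26.2≥17.8).
Opt4: not dominated (best efficiency).
Opt5: not dominated.
Opt6: not dominated (best mass).
Opt7: dominated by Opt2 (mass 468≤858, efficiency 78≥58, torque 36.4≥15.6).
Opt8: dominated by Opt2 (mass 468≤911, efficiency 78≥75, torque 36.4≥35.5).
Opt9: dominated by Opt3 (mass 1195≤1916, efficiency 82≥79, torque 17.8≥11.4).
Opt10: dominated by Opt2 (mass 468≤1333, efficiency 78≥73, torque 36.4≥24.7).
Opt11: dominated by Opt2 (mass 468≤1695, efficiency 78≥61, torque 36.4≥33.6).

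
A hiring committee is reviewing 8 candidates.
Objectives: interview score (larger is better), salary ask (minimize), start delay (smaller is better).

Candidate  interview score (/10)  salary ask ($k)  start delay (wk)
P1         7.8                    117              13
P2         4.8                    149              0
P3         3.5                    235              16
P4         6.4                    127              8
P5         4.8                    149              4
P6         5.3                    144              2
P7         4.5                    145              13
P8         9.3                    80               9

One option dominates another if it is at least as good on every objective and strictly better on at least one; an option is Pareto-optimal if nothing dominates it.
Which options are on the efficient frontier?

P2, P4, P6, P8

P1: dominated by P8 (interview score 9.3≥7.8, salary ask 80≤117, start delay 9≤13).
P2: not dominated (best start delay).
P3: dominated by P1 (interview score 7.8≥3.5, salary ask 117≤235, start delay 13≤16).
P4: not dominated.
P5: dominated by P2 (interview score 4.8≥4.8, salary ask 149≤149, start delay 0≤4).
P6: not dominated.
P7: dominated by P1 (interview score 7.8≥4.5, salary ask 117≤145, start delay 13≤13).
P8: not dominated (best interview score).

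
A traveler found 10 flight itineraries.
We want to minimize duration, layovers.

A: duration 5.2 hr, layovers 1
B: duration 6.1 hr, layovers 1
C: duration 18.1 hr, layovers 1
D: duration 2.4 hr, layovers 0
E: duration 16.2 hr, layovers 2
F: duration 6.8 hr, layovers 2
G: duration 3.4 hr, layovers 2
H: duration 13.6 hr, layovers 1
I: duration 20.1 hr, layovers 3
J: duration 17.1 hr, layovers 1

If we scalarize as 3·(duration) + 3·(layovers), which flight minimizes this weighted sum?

D

A: 3·5.2 + 3·1 = 18.6
B: 3·6.1 + 3·1 = 21.3
C: 3·18.1 + 3·1 = 57.3
D: 3·2.4 + 3·0 = 7.2
E: 3·16.2 + 3·2 = 54.6
F: 3·6.8 + 3·2 = 26.4
G: 3·3.4 + 3·2 = 16.2
H: 3·13.6 + 3·1 = 43.8
I: 3·20.1 + 3·3 = 69.3
J: 3·17.1 + 3·1 = 54.3
Lowest: D at 7.2.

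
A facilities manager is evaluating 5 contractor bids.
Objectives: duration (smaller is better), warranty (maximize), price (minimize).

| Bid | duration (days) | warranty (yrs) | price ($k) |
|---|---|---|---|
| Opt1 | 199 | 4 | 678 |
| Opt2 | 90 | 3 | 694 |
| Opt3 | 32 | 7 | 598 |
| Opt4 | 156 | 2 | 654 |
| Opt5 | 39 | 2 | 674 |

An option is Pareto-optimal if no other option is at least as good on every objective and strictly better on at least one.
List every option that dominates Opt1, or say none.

Opt3

Opt3: duration 32≤199, warranty 7≥4, price 598≤678 — dominates Opt1.
Others (Opt2, Opt4, Opt5) are each worse than Opt1 on at least one objective.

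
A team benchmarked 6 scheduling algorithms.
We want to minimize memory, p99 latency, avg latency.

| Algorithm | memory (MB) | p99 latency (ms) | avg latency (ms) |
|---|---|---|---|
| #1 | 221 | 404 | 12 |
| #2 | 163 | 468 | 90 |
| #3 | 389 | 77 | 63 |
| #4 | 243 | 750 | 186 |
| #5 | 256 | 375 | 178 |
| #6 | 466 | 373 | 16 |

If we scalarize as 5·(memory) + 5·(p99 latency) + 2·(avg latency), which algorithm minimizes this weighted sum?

#3

#1: 5·221 + 5·404 + 2·12 = 3149
#2: 5·163 + 5·468 + 2·90 = 3335
#3: 5·389 + 5·77 + 2·63 = 2456
#4: 5·243 + 5·750 + 2·186 = 5337
#5: 5·256 + 5·375 + 2·178 = 3511
#6: 5·466 + 5·373 + 2·16 = 4227
Lowest: #3 at 2456.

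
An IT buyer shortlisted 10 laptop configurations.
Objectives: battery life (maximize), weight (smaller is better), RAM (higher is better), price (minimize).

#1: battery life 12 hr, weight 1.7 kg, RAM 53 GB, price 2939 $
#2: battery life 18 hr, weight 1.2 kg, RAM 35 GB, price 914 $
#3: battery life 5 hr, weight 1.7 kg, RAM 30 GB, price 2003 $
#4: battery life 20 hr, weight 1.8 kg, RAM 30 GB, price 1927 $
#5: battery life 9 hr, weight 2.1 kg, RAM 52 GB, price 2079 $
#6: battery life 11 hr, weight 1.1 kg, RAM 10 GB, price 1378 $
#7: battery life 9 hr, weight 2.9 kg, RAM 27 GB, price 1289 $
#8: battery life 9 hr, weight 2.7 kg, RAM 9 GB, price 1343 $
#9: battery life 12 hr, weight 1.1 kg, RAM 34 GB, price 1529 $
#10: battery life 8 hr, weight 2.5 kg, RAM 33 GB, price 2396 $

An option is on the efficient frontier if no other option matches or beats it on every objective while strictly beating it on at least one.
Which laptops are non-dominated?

#1: not dominated (best RAM).
#2: not dominated (best price).
#3: dominated by #2 (battery life 18≥5, weight 1.2≤1.7, RAM 35≥30, price 914≤2003).
#4: not dominated (best battery life).
#5: not dominated.
#6: not dominated.
#7: dominated by #2 (battery life 18≥9, weight 1.2≤2.9, RAM 35≥27, price 914≤1289).
#8: dominated by #2 (battery life 18≥9, weight 1.2≤2.7, RAM 35≥9, price 914≤1343).
#9: not dominated.
#10: dominated by #2 (battery life 18≥8, weight 1.2≤2.5, RAM 35≥33, price 914≤2396).

#1, #2, #4, #5, #6, #9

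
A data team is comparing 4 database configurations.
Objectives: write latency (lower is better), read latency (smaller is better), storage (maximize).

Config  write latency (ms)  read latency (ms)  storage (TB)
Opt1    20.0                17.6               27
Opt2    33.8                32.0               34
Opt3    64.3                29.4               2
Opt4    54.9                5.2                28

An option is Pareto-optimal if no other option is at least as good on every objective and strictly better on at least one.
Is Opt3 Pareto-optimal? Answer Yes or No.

No

Opt1 vs Opt3: write latency 20.0≤64.3, read latency 17.6≤29.4, storage 27≥2 — Opt1 is at least as good on every objective and strictly better on at least one, so Opt1 dominates Opt3.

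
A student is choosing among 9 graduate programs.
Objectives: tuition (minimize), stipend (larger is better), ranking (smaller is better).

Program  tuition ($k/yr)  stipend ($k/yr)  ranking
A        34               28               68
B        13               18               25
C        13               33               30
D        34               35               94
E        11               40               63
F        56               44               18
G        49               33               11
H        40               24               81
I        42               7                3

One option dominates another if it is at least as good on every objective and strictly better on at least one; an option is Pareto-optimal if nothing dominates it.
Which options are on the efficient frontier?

B, C, E, F, G, I

A: dominated by C (tuition 13≤34, stipend 33≥28, ranking 30≤68).
B: not dominated.
C: not dominated.
D: dominated by E (tuition 11≤34, stipend 40≥35, ranking 63≤94).
E: not dominated (best tuition).
F: not dominated (best stipend).
G: not dominated.
H: dominated by A (tuition 34≤40, stipend 28≥24, ranking 68≤81).
I: not dominated (best ranking).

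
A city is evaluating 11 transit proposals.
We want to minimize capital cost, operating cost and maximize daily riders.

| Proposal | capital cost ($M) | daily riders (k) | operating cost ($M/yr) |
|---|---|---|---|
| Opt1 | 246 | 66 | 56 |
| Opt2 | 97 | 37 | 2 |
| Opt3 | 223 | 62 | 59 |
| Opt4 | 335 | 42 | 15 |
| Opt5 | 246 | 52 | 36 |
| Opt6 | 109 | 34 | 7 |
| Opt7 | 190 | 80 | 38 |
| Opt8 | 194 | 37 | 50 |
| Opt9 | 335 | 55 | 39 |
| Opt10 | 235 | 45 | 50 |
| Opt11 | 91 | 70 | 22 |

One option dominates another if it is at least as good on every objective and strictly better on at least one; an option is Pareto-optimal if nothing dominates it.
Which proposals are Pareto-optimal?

Opt1: dominated by Opt7 (capital cost 190≤246, daily riders 80≥66, operating cost 38≤56).
Opt2: not dominated (best operating cost).
Opt3: dominated by Opt7 (capital cost 190≤223, daily riders 80≥62, operating cost 38≤59).
Opt4: not dominated.
Opt5: dominated by Opt11 (capital cost 91≤246, daily riders 70≥52, operating cost 22≤36).
Opt6: dominated by Opt2 (capital cost 97≤109, daily riders 37≥34, operating cost 2≤7).
Opt7: not dominated (best daily riders).
Opt8: dominated by Opt2 (capital cost 97≤194, daily riders 37≥37, operating cost 2≤50).
Opt9: dominated by Opt7 (capital cost 190≤335, daily riders 80≥55, operating cost 38≤39).
Opt10: dominated by Opt7 (capital cost 190≤235, daily riders 80≥45, operating cost 38≤50).
Opt11: not dominated (best capital cost).

Opt2, Opt4, Opt7, Opt11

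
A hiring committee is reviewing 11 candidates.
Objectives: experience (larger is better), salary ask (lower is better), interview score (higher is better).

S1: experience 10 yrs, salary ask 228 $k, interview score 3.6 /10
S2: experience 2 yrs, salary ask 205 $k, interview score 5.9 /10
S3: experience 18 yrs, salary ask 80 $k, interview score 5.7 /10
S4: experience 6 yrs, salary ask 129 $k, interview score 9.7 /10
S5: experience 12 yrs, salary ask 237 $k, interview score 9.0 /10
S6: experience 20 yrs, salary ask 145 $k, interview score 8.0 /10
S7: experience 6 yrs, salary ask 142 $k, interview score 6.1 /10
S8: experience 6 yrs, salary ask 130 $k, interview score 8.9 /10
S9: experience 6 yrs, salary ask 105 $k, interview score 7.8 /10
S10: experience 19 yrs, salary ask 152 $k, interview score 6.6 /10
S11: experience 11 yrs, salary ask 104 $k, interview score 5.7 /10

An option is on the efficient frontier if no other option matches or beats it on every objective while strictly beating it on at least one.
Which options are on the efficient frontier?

S1: dominated by S3 (experience 18≥10, salary ask 80≤228, interview score 5.7≥3.6).
S2: dominated by S4 (experience 6≥2, salary ask 129≤205, interview score 9.7≥5.9).
S3: not dominated (best salary ask).
S4: not dominated (best interview score).
S5: not dominated.
S6: not dominated (best experience).
S7: dominated by S4 (experience 6≥6, salary ask 129≤142, interview score 9.7≥6.1).
S8: dominated by S4 (experience 6≥6, salary ask 129≤130, interview score 9.7≥8.9).
S9: not dominated.
S10: dominated by S6 (experience 20≥19, salary ask 145≤152, interview score 8.0≥6.6).
S11: dominated by S3 (experience 18≥11, salary ask 80≤104, interview score 5.7≥5.7).

S3, S4, S5, S6, S9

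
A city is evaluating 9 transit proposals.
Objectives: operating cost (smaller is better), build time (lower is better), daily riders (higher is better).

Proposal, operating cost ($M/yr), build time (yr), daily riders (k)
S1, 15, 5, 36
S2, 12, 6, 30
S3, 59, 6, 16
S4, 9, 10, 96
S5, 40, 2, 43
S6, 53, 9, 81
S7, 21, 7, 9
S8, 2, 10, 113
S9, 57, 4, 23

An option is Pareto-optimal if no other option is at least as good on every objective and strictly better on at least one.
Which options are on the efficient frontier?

S1: not dominated.
S2: not dominated.
S3: dominated by S1 (operating cost 15≤59, build time 5≤6, daily riders 36≥16).
S4: dominated by S8 (operating cost 2≤9, build time 10≤10, daily riders 113≥96).
S5: not dominated (best build time).
S6: not dominated.
S7: dominated by S1 (operating cost 15≤21, build time 5≤7, daily riders 36≥9).
S8: not dominated (best operating cost).
S9: dominated by S5 (operating cost 40≤57, build time 2≤4, daily riders 43≥23).

S1, S2, S5, S6, S8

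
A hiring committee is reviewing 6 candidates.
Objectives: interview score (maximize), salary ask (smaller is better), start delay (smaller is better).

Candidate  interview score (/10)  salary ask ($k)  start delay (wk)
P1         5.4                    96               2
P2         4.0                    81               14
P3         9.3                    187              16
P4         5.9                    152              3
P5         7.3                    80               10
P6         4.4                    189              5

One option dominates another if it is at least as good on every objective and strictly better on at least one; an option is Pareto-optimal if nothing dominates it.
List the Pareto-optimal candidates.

P1, P3, P4, P5

P1: not dominated (best start delay).
P2: dominated by P5 (interview score 7.3≥4.0, salary ask 80≤81, start delay 10≤14).
P3: not dominated (best interview score).
P4: not dominated.
P5: not dominated (best salary ask).
P6: dominated by P1 (interview score 5.4≥4.4, salary ask 96≤189, start delay 2≤5).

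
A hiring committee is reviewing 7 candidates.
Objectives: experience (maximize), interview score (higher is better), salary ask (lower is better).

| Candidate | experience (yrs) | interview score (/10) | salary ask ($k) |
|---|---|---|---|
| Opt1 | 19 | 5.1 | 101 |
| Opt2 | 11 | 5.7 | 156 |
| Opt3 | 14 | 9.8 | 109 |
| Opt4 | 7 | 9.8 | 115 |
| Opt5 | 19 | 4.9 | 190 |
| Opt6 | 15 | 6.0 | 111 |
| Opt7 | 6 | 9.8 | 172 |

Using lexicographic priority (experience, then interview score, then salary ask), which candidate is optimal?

First maximize experience: best is 19, kept {Opt1, Opt5}.
Then maximize interview score: best is 5.1, kept {Opt1}.

Opt1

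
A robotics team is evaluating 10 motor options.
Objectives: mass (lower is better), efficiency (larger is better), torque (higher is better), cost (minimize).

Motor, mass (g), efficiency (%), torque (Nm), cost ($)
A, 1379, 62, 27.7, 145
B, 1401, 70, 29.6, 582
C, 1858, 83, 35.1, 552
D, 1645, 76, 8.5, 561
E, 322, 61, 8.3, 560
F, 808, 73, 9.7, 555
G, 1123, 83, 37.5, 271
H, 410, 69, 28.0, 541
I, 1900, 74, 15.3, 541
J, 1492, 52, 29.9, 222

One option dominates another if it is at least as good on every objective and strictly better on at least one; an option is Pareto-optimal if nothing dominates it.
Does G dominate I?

Yes

G vs I: mass 1123≤1900, efficiency 83≥74, torque 37.5≥15.3, cost 271≤541 — G is at least as good on every objective with at least one strict improvement.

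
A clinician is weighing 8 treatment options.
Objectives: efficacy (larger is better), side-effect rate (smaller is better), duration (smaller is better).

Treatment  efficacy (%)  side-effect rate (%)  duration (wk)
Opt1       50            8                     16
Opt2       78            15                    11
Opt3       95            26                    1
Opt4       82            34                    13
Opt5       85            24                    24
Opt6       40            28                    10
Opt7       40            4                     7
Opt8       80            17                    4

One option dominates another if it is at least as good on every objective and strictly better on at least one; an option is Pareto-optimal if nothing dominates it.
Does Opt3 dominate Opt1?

Opt3 vs Opt1: Opt3 is worse on side-effect rate (26 vs 8), so it does not dominate Opt1.

No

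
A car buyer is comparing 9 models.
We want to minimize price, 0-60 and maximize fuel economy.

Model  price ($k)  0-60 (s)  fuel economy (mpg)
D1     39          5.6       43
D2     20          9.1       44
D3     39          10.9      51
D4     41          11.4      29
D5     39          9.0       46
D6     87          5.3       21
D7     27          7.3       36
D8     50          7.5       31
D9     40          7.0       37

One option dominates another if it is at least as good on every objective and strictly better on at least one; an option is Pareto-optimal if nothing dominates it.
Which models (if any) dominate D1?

none

D2: worse on 0-60 (9.1 vs 5.6).
D3: worse on 0-60 (10.9 vs 5.6).
D4: worse on price (41 vs 39).
D5: worse on 0-60 (9.0 vs 5.6).
D6: worse on price (87 vs 39).
D7: worse on 0-60 (7.3 vs 5.6).
D8: worse on price (50 vs 39).
D9: worse on price (40 vs 39).
No option dominates D1.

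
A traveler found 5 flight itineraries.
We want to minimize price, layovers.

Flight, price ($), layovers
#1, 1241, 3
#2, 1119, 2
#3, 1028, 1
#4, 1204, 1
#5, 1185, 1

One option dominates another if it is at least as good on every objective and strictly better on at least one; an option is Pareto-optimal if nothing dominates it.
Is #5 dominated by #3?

Yes

#3 vs #5: price 1028≤1185, layovers 1≤1 — #3 is at least as good on every objective with at least one strict improvement.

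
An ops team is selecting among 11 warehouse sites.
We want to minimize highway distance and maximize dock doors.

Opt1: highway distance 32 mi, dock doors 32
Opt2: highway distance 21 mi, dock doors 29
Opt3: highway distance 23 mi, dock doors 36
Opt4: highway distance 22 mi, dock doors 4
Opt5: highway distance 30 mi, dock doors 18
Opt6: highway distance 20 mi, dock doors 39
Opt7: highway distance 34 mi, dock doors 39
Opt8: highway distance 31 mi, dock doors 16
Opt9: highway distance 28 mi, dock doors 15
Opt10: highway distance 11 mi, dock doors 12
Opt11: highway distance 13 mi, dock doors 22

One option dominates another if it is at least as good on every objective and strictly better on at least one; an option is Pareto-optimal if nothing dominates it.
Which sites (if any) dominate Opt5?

Opt2: highway distance 21≤30, dock doors 29≥18 — dominates Opt5.
Opt3: highway distance 23≤30, dock doors 36≥18 — dominates Opt5.
Opt6: highway distance 20≤30, dock doors 39≥18 — dominates Opt5.
Opt11: highway distance 13≤30, dock doors 22≥18 — dominates Opt5.
Others (Opt1, Opt4, Opt7, Opt8, Opt9, Opt10) are each worse than Opt5 on at least one objective.

Opt2, Opt3, Opt6, Opt11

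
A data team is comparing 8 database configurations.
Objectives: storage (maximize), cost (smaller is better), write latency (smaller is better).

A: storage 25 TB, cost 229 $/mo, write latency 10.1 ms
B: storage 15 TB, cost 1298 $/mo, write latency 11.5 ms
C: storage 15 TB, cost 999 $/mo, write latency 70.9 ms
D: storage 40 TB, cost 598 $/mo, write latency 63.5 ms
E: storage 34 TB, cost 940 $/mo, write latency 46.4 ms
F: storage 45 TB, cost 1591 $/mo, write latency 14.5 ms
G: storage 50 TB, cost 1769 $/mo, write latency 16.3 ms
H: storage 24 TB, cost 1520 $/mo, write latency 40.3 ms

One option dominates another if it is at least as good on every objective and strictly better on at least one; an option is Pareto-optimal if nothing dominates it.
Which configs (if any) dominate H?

A

A: storage 25≥24, cost 229≤1520, write latency 10.1≤40.3 — dominates H.
Others (B, C, D, E, F, G) are each worse than H on at least one objective.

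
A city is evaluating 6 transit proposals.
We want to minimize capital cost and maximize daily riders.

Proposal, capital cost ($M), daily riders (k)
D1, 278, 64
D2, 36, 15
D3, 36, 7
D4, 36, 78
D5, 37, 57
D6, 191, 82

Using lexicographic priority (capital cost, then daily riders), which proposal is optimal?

First minimize capital cost: best is 36, kept {D2, D3, D4}.
Then maximize daily riders: best is 78, kept {D4}.

D4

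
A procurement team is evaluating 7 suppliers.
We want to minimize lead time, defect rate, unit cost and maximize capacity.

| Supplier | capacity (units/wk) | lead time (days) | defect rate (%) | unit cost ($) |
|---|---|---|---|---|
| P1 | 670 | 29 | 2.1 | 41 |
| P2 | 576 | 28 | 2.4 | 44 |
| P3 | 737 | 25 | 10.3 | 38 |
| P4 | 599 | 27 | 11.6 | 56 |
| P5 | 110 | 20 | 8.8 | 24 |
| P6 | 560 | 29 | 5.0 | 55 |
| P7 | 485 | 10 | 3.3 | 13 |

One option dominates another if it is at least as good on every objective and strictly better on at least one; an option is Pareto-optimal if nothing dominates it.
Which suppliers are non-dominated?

P1: not dominated (best defect rate).
P2: not dominated.
P3: not dominated (best capacity).
P4: dominated by P3 (capacity 737≥599, lead time 25≤27, defect rate 10.3≤11.6, unit cost 38≤56).
P5: dominated by P7 (capacity 485≥110, lead time 10≤20, defect rate 3.3≤8.8, unit cost 13≤24).
P6: dominated by P1 (capacity 670≥560, lead time 29≤29, defect rate 2.1≤5.0, unit cost 41≤55).
P7: not dominated (best lead time).

P1, P2, P3, P7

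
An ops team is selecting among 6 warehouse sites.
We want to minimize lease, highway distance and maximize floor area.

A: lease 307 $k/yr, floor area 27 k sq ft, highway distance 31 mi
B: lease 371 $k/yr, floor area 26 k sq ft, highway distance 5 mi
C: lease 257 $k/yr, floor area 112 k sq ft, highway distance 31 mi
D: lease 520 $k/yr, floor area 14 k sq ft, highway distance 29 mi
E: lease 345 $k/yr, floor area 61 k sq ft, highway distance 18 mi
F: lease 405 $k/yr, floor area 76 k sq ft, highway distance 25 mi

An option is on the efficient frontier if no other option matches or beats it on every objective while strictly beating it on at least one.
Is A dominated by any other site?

Yes

C vs A: lease 257≤307, floor area 112≥27, highway distance 31≤31 — C is at least as good on every objective and strictly better on at least one, so C dominates A.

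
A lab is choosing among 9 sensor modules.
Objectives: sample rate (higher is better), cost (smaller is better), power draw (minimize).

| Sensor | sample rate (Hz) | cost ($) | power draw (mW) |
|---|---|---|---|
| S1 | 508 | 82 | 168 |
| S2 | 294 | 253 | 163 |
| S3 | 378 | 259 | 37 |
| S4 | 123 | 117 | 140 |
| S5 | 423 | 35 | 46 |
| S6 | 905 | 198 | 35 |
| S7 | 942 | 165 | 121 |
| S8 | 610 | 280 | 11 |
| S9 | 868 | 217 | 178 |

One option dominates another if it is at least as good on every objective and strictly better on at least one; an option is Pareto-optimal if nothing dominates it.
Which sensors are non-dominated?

S1, S5, S6, S7, S8

S1: not dominated.
S2: dominated by S5 (sample rate 423≥294, cost 35≤253, power draw 46≤163).
S3: dominated by S6 (sample rate 905≥378, cost 198≤259, power draw 35≤37).
S4: dominated by S5 (sample rate 423≥123, cost 35≤117, power draw 46≤140).
S5: not dominated (best cost).
S6: not dominated.
S7: not dominated (best sample rate).
S8: not dominated (best power draw).
S9: dominated by S6 (sample rate 905≥868, cost 198≤217, power draw 35≤178).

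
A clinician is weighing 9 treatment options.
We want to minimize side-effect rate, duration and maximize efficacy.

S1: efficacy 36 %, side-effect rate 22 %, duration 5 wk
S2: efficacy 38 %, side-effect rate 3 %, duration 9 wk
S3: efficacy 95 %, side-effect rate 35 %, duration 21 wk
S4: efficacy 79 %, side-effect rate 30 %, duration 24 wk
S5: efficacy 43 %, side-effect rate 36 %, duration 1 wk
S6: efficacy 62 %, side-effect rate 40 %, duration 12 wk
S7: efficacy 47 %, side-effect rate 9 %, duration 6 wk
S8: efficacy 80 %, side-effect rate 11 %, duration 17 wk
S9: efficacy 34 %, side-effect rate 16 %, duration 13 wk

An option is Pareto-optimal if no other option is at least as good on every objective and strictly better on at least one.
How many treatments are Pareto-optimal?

S1: not dominated.
S2: not dominated (best side-effect rate).
S3: not dominated (best efficacy).
S4: dominated by S8 (efficacy 80≥79, side-effect rate 11≤30, duration 17≤24).
S5: not dominated (best duration).
S6: not dominated.
S7: not dominated.
S8: not dominated.
S9: dominated by S2 (efficacy 38≥34, side-effect rate 3≤16, duration 9≤13).
Pareto-optimal: S1, S2, S3, S5, S6, S7, S8 → 7.

7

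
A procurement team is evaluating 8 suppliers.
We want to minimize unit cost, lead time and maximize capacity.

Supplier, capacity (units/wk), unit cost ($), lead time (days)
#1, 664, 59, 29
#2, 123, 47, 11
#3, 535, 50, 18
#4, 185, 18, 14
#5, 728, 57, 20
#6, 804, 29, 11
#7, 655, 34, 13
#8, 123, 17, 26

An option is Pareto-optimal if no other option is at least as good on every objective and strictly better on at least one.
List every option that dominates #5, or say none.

#6

#6: capacity 804≥728, unit cost 29≤57, lead time 11≤20 — dominates #5.
Others (#1, #2, #3, #4, #7, #8) are each worse than #5 on at least one objective.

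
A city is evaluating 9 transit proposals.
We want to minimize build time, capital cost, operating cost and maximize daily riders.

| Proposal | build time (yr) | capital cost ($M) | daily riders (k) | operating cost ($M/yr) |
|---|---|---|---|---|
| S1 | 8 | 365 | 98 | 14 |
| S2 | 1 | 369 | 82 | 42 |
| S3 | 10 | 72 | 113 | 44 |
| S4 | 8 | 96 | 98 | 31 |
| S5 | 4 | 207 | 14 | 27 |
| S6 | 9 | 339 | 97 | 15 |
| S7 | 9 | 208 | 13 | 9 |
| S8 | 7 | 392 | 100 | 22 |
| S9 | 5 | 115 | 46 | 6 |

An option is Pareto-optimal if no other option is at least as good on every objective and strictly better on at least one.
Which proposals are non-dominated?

S1: not dominated.
S2: not dominated (best build time).
S3: not dominated (best capital cost).
S4: not dominated.
S5: not dominated.
S6: not dominated.
S7: dominated by S9 (build time 5≤9, capital cost 115≤208, daily riders 46≥13, operating cost 6≤9).
S8: not dominated.
S9: not dominated (best operating cost).

S1, S2, S3, S4, S5, S6, S8, S9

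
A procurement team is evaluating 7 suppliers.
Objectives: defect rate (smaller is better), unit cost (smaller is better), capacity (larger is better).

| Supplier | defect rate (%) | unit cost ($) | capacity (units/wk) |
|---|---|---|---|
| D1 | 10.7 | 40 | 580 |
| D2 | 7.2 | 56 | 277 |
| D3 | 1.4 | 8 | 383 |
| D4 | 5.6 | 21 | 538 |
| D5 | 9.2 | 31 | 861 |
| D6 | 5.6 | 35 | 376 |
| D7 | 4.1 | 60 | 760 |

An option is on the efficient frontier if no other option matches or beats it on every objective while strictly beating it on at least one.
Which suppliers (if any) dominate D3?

none

D1: worse on defect rate (10.7 vs 1.4).
D2: worse on defect rate (7.2 vs 1.4).
D4: worse on defect rate (5.6 vs 1.4).
D5: worse on defect rate (9.2 vs 1.4).
D6: worse on defect rate (5.6 vs 1.4).
D7: worse on defect rate (4.1 vs 1.4).
No option dominates D3.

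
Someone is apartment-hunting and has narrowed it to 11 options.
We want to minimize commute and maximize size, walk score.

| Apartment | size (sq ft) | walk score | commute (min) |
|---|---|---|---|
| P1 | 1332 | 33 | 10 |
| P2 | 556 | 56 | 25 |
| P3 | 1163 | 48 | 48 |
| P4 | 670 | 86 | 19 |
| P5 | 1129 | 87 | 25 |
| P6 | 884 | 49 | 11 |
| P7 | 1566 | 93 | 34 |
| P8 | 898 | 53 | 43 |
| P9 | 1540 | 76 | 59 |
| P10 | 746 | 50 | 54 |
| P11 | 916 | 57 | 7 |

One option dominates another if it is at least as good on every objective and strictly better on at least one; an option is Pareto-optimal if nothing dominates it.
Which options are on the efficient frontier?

P1: not dominated.
P2: dominated by P4 (size 670≥556, walk score 86≥56, commute 19≤25).
P3: dominated by P7 (size 1566≥1163, walk score 93≥48, commute 34≤48).
P4: not dominated.
P5: not dominated.
P6: dominated by P11 (size 916≥884, walk score 57≥49, commute 7≤11).
P7: not dominated (best size).
P8: dominated by P5 (size 1129≥898, walk score 87≥53, commute 25≤43).
P9: dominated by P7 (size 1566≥1540, walk score 93≥76, commute 34≤59).
P10: dominated by P5 (size 1129≥746, walk score 87≥50, commute 25≤54).
P11: not dominated (best commute).

P1, P4, P5, P7, P11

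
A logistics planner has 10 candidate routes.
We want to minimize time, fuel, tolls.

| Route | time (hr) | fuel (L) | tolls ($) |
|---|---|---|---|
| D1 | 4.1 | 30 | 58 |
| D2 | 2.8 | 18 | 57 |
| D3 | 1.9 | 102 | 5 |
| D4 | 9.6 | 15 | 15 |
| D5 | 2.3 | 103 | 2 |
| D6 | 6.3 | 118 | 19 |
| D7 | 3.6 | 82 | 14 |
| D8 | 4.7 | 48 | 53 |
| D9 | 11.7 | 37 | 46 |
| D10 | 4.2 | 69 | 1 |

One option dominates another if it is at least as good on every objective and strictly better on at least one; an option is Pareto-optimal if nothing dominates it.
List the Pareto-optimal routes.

D1: dominated by D2 (time 2.8≤4.1, fuel 18≤30, tolls 57≤58).
D2: not dominated.
D3: not dominated (best time).
D4: not dominated (best fuel).
D5: not dominated.
D6: dominated by D3 (time 1.9≤6.3, fuel 102≤118, tolls 5≤19).
D7: not dominated.
D8: not dominated.
D9: dominated by D4 (time 9.6≤11.7, fuel 15≤37, tolls 15≤46).
D10: not dominated (best tolls).

D2, D3, D4, D5, D7, D8, D10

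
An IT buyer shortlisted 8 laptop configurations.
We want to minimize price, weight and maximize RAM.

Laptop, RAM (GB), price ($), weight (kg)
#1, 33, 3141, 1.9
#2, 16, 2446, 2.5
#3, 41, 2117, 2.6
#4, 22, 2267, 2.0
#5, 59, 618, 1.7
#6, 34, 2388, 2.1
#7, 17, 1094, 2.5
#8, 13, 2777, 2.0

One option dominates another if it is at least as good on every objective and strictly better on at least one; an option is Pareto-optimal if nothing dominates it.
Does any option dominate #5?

#1: worse on RAM (33 vs 59).
#2: worse on RAM (16 vs 59).
#3: worse on RAM (41 vs 59).
#4: worse on RAM (22 vs 59).
#6: worse on RAM (34 vs 59).
#7: worse on RAM (17 vs 59).
#8: worse on RAM (13 vs 59).
No option is at least as good as #5 on every objective and strictly better on one.

No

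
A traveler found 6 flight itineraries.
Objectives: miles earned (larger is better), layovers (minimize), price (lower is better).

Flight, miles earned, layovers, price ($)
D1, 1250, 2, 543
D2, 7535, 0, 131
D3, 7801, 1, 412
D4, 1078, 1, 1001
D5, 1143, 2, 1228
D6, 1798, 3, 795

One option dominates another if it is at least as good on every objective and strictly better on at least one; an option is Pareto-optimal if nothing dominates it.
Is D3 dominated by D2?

D2 vs D3: D2 is worse on miles earned (7535 vs 7801), so it does not dominate D3.

No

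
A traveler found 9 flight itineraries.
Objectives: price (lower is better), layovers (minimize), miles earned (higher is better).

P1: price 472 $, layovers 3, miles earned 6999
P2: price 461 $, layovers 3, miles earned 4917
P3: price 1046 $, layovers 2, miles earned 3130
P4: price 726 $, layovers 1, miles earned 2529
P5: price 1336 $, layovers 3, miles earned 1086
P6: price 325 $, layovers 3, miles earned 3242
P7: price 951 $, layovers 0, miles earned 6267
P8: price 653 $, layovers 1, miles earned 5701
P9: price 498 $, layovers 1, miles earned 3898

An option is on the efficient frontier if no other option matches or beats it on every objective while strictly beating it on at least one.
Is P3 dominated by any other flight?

P7 vs P3: price 951≤1046, layovers 0≤2, miles earned 6267≥3130 — P7 is at least as good on every objective and strictly better on at least one, so P7 dominates P3.

Yes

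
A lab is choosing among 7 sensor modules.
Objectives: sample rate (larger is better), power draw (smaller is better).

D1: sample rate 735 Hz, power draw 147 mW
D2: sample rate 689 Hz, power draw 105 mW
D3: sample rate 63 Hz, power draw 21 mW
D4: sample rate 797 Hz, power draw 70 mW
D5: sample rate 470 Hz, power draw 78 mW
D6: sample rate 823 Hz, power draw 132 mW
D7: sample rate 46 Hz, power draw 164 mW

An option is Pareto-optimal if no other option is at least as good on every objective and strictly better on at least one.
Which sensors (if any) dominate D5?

D4: sample rate 797≥470, power draw 70≤78 — dominates D5.
Others (D1, D2, D3, D6, D7) are each worse than D5 on at least one objective.

D4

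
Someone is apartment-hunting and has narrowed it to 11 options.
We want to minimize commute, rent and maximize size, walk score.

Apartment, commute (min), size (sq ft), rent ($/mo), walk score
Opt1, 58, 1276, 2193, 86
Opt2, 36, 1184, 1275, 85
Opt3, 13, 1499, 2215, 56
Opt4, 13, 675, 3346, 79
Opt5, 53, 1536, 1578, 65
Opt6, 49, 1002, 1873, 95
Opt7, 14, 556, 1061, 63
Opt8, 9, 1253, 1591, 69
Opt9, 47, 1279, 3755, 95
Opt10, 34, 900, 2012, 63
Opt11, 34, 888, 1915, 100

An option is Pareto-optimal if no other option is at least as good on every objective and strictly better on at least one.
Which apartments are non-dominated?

Opt1, Opt2, Opt3, Opt4, Opt5, Opt6, Opt7, Opt8, Opt9, Opt11

Opt1: not dominated.
Opt2: not dominated.
Opt3: not dominated.
Opt4: not dominated.
Opt5: not dominated (best size).
Opt6: not dominated.
Opt7: not dominated (best rent).
Opt8: not dominated (best commute).
Opt9: not dominated.
Opt10: dominated by Opt8 (commute 9≤34, size 1253≥900, rent 1591≤2012, walk score 69≥63).
Opt11: not dominated (best walk score).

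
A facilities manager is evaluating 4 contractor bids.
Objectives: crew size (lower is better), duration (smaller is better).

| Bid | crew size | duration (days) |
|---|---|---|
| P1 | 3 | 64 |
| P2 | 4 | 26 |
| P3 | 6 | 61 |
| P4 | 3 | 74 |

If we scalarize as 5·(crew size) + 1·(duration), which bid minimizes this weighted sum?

P1: 5·3 + 1·64 = 79
P2: 5·4 + 1·26 = 46
P3: 5·6 + 1·61 = 91
P4: 5·3 + 1·74 = 89
Lowest: P2 at 46.

P2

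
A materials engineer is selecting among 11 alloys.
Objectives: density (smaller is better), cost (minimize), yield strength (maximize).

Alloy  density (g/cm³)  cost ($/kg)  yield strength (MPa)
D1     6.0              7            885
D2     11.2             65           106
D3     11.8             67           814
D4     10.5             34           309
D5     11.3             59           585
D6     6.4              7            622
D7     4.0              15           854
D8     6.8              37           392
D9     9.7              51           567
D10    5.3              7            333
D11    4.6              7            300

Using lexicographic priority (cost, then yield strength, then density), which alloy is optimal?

D1

First minimize cost: best is 7, kept {D1, D6, D10, D11}.
Then maximize yield strength: best is 885, kept {D1}.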